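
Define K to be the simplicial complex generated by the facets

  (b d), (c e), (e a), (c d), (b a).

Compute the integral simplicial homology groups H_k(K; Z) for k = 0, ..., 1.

H_0 = Z,  H_1 = Z.

We work with the vertex ordering a < b < c < d < e. The simplices of K, each written with vertices in increasing order, are:

  0-simplices (5): a, b, c, d, e
  1-simplices (5): ab, ae, bd, cd, ce

giving chain groups C_0 ≅ Z^5, C_1 ≅ Z^5.

The boundary map ∂_1: C_1 → C_0 is given by ∂[p,q] = [q] − [p].
As a 5×5 matrix over Z this has rank 4, with invariant factors (1,1,1,1).

From H_k ≅ ker(∂_k) / im(∂_{k+1}) we obtain:

  H_0: rank C_0 − rank ∂_1 = 5 − 4 = 1, and the invariant factors of ∂_1 are all 1, so H_0 = Z.
  H_1: rank ker ∂_1 − rank ∂_2 = (5 − 4) − 0 = 1, and there is no ∂_2, so H_1 = Z.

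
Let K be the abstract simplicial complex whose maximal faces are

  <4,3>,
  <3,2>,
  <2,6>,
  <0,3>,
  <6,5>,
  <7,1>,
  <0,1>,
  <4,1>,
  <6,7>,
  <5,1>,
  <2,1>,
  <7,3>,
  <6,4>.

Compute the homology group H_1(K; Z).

Order the vertices as 0 < 1 < 2 < 3 < 4 < 5 < 6 < 7. Listing each simplex with vertices in this order, K has dimension 1 with simplices:

  0-simplices (8): [0], [1], [2], [3], [4], [5], [6], [7]
  1-simplices (13): [0,1], [0,3], [1,2], [1,4], [1,5], [1,7], [2,3], [2,6], [3,4], [3,7], [4,6], [5,6], [6,7]

Hence C_0 ≅ Z^8, C_1 ≅ Z^13.

The boundary map ∂_1: C_1 → C_0 is given by ∂[p,q] = [q] − [p].
As a 8×13 matrix over Z this has rank 7, with invariant factors (1,1,1,1,1,1,1).

Now H_k = ker ∂_k / im ∂_{k+1}, so:

  H_1: rank ker ∂_1 − rank ∂_2 = (13 − 7) − 0 = 6, and there is no ∂_2, so H_1 ≅ Z^6.

H_1 = Z^6.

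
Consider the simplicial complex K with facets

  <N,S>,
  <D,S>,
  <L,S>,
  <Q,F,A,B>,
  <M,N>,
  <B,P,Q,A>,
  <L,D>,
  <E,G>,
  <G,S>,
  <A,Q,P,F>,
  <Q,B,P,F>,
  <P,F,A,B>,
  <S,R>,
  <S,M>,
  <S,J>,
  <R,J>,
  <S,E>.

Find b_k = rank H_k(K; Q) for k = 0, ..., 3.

Take the total order A < B < D < E < F < G < J < L < M < N < P < Q < R < S on the vertex set. Then K (dimension 3) consists of the simplices:

  0-simplices (14): A, B, D, E, F, G, J, L, M, N, P, Q, R, S
  1-simplices (22): AB, AF, AP, AQ, BF, BP, BQ, DL, DS, EG, ES, FP, FQ, GS, JR, JS, LS, MN, MS, NS, PQ, RS
  2-simplices (10): ABF, ABP, ABQ, AFP, AFQ, APQ, BFP, BFQ, BPQ, FPQ
  3-simplices (5): ABFP, ABFQ, ABPQ, AFPQ, BFPQ

giving chain groups C_0 ≅ Z^14, C_1 ≅ Z^22, C_2 ≅ Z^10, C_3 ≅ Z^5.

The boundary map ∂_1: C_1 → C_0 maps an edge to its endpoints' difference, ∂[p,q] = q − p.
As a 14×22 matrix over Z this has rank 12, with invariant factors (1,1,1,1,1,1,1,1,1,1,1,1).

Boundary ∂_2: C_2 → C_1 maps a triangle to the signed sum of its edges. For instance
  ∂AFP = FP − AP + AF,
  ∂APQ = PQ − AQ + AP.
The resulting 22×10 matrix has rank 6, and its Smith normal form has invariant factors (1,1,1,1,1,1).

∂_3: C_3 → C_2 sends each 3-simplex σ to the alternating sum Σ_i (−1)^i (σ with its i-th vertex removed). For instance
  ∂ABFP = BFP − AFP + ABP − ABF,
  ∂BFPQ = FPQ − BPQ + BFQ − BFP.
This gives a 10×5 integer matrix of rank 4; reducing to Smith normal form yields diagonal entries (1,1,1,1).

Now H_k = ker ∂_k / im ∂_{k+1}, so:

  H_0: rank C_0 − rank ∂_1 = 14 − 12 = 2, and the invariant factors of ∂_1 are all 1, so H_0 ≅ Z^2.
  H_1: rank ker ∂_1 − rank ∂_2 = (22 − 12) − 6 = 4, and the invariant factors of ∂_2 are all 1, so H_1 ≅ Z^4.
  H_2: rank ker ∂_2 − rank ∂_3 = (10 − 6) − 4 = 0, and the invariant factors of ∂_3 are all 1, so H_2 ≅ 0.
  H_3: rank ker ∂_3 − rank ∂_4 = (5 − 4) − 0 = 1, and there is no ∂_4, so H_3 ≅ Z.

As a check, the Euler characteristic is 14 − 22 + 10 − 5 = -3, which agrees with 2 − 4 + 0 − 1 = -3.

Hence the Betti numbers are b_0 = 2, b_1 = 4, b_2 = 0, b_3 = 1.

b_0 = 2, b_1 = 4, b_2 = 0, b_3 = 1.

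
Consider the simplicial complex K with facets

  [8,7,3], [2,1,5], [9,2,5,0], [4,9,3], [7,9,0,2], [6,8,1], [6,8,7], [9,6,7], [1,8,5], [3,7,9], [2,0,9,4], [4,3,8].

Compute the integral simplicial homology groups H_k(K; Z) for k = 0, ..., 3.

Order the vertices as 0 < 1 < 2 < 3 < 4 < 5 < 6 < 7 < 8 < 9. Listing each simplex with vertices in this order, K has dimension 3 with simplices:

  0-simplices (10): [0], [1], [2], [3], [4], [5], [6], [7], [8], [9]
  1-simplices (26): (26 of them)
  2-simplices (19): (19 of them)
  3-simplices (3): [0,2,4,9], [0,2,5,9], [0,2,7,9]

Hence C_0 ≅ Z^10, C_1 ≅ Z^26, C_2 ≅ Z^19, C_3 ≅ Z^3.

∂_1: C_1 → C_0 maps an edge to its endpoints' difference, ∂[p,q] = q − p.
The 10×26 boundary matrix has rank 9 and Smith normal form diag(1,1,1,1,1,1,1,1,1).

∂_2: C_2 → C_1 sends each 2-simplex [p,q,r] to [q,r] − [p,r] + [p,q]. For instance
  ∂[1,2,5] = [2,5] − [1,5] + [1,2],
  ∂[0,2,9] = [2,9] − [0,9] + [0,2].
The 26×19 boundary matrix has rank 16 and Smith normal form diag(1,1,1,1,1,1,1,1,1,1,1,1,1,1,1,1).

The boundary map ∂_3: C_3 → C_2 sends each 3-simplex σ to the alternating sum Σ_i (−1)^i (σ with its i-th vertex removed). For instance
  ∂[0,2,4,9] = [2,4,9] − [0,4,9] + [0,2,9] − [0,2,4],
  ∂[0,2,5,9] = [2,5,9] − [0,5,9] + [0,2,9] − [0,2,5].
The 19×3 boundary matrix has rank 3 and Smith normal form diag(1,1,1).

Reading off H_k = ker ∂_k / im ∂_{k+1}:

  H_0: rank C_0 − rank ∂_1 = 10 − 9 = 1, and the invariant factors of ∂_1 are all 1, so H_0 = Z.
  H_1: rank ker ∂_1 − rank ∂_2 = (26 − 9) − 16 = 1, and the invariant factors of ∂_2 are all 1, so H_1 = Z.
  H_2: rank ker ∂_2 − rank ∂_3 = (19 − 16) − 3 = 0, and the invariant factors of ∂_3 are all 1, so H_2 = 0.
  H_3: rank ker ∂_3 − rank ∂_4 = (3 − 3) − 0 = 0, and there is no ∂_4, so H_3 = 0.

As a check, the Euler characteristic is 10 − 26 + 19 − 3 = 0, which agrees with 1 − 1 + 0 − 0 = 0.

H_0 = Z,  H_1 = Z,  H_2 = 0,  H_3 = 0.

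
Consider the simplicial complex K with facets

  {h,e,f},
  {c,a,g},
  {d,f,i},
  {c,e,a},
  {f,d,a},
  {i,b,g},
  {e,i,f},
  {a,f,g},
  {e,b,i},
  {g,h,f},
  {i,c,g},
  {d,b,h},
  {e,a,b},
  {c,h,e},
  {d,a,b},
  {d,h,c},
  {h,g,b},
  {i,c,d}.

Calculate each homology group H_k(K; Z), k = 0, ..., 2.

H_0 ≅ Z,  H_1 ≅ Z^2,  H_2 ≅ Z.

K has 9 vertices, 27 edges, 18 triangles.
rank ∂_0 = 0, rank ∂_1 = 8 ⇒ b_0 = 9 − 0 − 8 = 1; all invariant factors of ∂_1 are 1 so no torsion. So H_0 = Z.
rank ∂_1 = 8, rank ∂_2 = 17 ⇒ b_1 = 27 − 8 − 17 = 2; all invariant factors of ∂_2 are 1 so no torsion. So H_1 = Z^2.
rank ∂_2 = 17, rank ∂_3 = 0 ⇒ b_2 = 18 − 17 − 0 = 1. So H_2 = Z.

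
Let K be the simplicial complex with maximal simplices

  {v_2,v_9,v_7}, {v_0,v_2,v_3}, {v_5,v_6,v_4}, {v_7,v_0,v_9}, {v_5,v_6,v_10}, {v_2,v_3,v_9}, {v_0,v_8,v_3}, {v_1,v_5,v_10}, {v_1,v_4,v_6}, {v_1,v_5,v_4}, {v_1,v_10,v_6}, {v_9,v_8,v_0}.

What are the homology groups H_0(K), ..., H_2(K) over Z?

We work with the vertex ordering v_0 < v_1 < v_2 < v_3 < v_4 < v_5 < v_6 < v_7 < v_8 < v_9 < v_10. The simplices of K, each written with vertices in increasing order, are:

  0-simplices (11): [v_0], [v_1], [v_2], [v_3], [v_4], [v_5], [v_6], [v_7], [v_8], [v_9], [v_10]
  1-simplices (21): (21 of them)
  2-simplices (12): (12 of them)

Hence C_0 ≅ Z^11, C_1 ≅ Z^21, C_2 ≅ Z^12.

Boundary ∂_1: C_1 → C_0 sends each edge [p,q] (with p < q) to q − p. For instance
  ∂[v_3,v_9] = [v_9] − [v_3].
The 11×21 boundary matrix has rank 9 and Smith normal form diag(1,1,1,1,1,1,1,1,1).

Boundary ∂_2: C_2 → C_1 maps a triangle to the signed sum of its edges. For instance
  ∂[v_5,v_6,v_10] = [v_6,v_10] − [v_5,v_10] + [v_5,v_6],
  ∂[v_0,v_7,v_9] = [v_7,v_9] − [v_0,v_9] + [v_0,v_7].
The 21×12 boundary matrix has rank 11 and Smith normal form diag(1,1,1,1,1,1,1,1,1,1,1).

Now H_k = ker ∂_k / im ∂_{k+1}, so:

  H_0: rank C_0 − rank ∂_1 = 11 − 9 = 2, and the invariant factors of ∂_1 are all 1, so H_0 = Z^2.
  H_1: rank ker ∂_1 − rank ∂_2 = (21 − 9) − 11 = 1, and the invariant factors of ∂_2 are all 1, so H_1 = Z.
  H_2: rank ker ∂_2 − rank ∂_3 = (12 − 11) − 0 = 1, and there is no ∂_3, so H_2 = Z.

(K is a triangulation of the disjoint union of the 2-sphere S^2 and the cylinder S^1 x I.)

H_0 = Z^2,  H_1 = Z,  H_2 = Z.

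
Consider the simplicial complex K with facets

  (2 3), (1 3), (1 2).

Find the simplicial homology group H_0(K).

H_0 = Z.

We work with the vertex ordering 1 < 2 < 3. The simplices of K, each written with vertices in increasing order, are:

  0-simplices (3): [1], [2], [3]
  1-simplices (3): [1,2], [1,3], [2,3]

giving chain groups C_0 ≅ Z^3, C_1 ≅ Z^3.

Boundary ∂_1: C_1 → C_0 maps an edge to its endpoints' difference, ∂[p,q] = q − p.
As a 3×3 matrix over Z this has rank 2, with invariant factors (1,1).

Computing H_k = (kernel of ∂_k) / (image of ∂_{k+1}):

  H_0: rank C_0 − rank ∂_1 = 3 − 2 = 1, and the invariant factors of ∂_1 are all 1, so H_0 ≅ Z.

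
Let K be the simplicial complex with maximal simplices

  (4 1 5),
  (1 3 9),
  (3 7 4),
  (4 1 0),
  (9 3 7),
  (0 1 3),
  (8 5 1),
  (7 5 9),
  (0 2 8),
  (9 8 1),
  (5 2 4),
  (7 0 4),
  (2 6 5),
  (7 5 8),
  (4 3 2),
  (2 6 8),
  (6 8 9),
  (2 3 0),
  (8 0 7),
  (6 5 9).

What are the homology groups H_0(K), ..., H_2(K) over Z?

Fix the vertex order 0 < 1 < 2 < 3 < 4 < 5 < 6 < 7 < 8 < 9 and write every simplex with vertices in increasing order. Then dim K = 2 and the simplices of K are:

  0-simplices (10): [0], [1], [2], [3], [4], [5], [6], [7], [8], [9]
  1-simplices (30): (30 of them)
  2-simplices (20): (20 of them)

so the chain groups are C_0 ≅ Z^10, C_1 ≅ Z^30, C_2 ≅ Z^20.

∂_1: C_1 → C_0 maps an edge to its endpoints' difference, ∂[p,q] = q − p. For instance
  ∂[0,8] = [8] − [0].
This gives a 10×30 integer matrix of rank 9; reducing to Smith normal form yields diagonal entries (1,1,1,1,1,1,1,1,1).

Boundary ∂_2: C_2 → C_1 sends each 2-simplex [p,q,r] to [q,r] − [p,r] + [p,q]. For instance
  ∂[3,7,9] = [7,9] − [3,9] + [3,7],
  ∂[6,8,9] = [8,9] − [6,9] + [6,8].
The resulting 30×20 matrix has rank 20, and its Smith normal form has invariant factors (1,1,1,1,1,1,1,1,1,1,1,1,1,1,1,1,1,1,1,2).

Reading off H_k = ker ∂_k / im ∂_{k+1}:

  H_0: rank C_0 − rank ∂_1 = 10 − 9 = 1, and the invariant factors of ∂_1 are all 1, so H_0 = Z.
  H_1: rank ker ∂_1 − rank ∂_2 = (30 − 9) − 20 = 1, and ∂_2 has invariant factor 2 > 1, so H_1 = Z ⊕ Z/2.
  H_2: rank ker ∂_2 − rank ∂_3 = (20 − 20) − 0 = 0, and there is no ∂_3, so H_2 = 0.

As a check, the Euler characteristic is 10 − 30 + 20 = 0, which agrees with 1 − 1 + 0 = 0.

H_0 = Z,  H_1 = Z ⊕ Z/2,  H_2 = 0.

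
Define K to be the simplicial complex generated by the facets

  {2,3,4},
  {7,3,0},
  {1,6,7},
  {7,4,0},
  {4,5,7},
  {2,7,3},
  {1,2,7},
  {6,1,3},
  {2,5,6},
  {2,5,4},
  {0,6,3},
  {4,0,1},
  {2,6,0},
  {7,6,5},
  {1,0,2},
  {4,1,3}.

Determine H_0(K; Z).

H_0 = Z.

Order the vertices as 0 < 1 < 2 < 3 < 4 < 5 < 6 < 7. Listing each simplex with vertices in this order, K has dimension 2 with simplices:

  0-simplices (8): [0], [1], [2], [3], [4], [5], [6], [7]
  1-simplices (24): (24 of them)
  2-simplices (16): [0,1,2], [0,1,4], [0,2,6], [0,3,6], [0,3,7], [0,4,7], [1,2,7], [1,3,4], [1,3,6], [1,6,7], [2,3,4], [2,3,7], [2,4,5], [2,5,6], [4,5,7], [5,6,7]

so the chain groups are C_0 ≅ Z^8, C_1 ≅ Z^24, C_2 ≅ Z^16.

∂_1: C_1 → C_0 maps an edge to its endpoints' difference, ∂[p,q] = q − p. For instance
  ∂[5,7] = [7] − [5].
The 8×24 boundary matrix has rank 7 and Smith normal form diag(1,1,1,1,1,1,1).

Boundary ∂_2: C_2 → C_1 sends each 2-simplex [p,q,r] to [q,r] − [p,r] + [p,q]. For instance
  ∂[0,1,4] = [1,4] − [0,4] + [0,1],
  ∂[1,6,7] = [6,7] − [1,7] + [1,6].
The resulting 24×16 matrix has rank 15, and its Smith normal form has invariant factors (1,1,1,1,1,1,1,1,1,1,1,1,1,1,1).

Computing H_k = (kernel of ∂_k) / (image of ∂_{k+1}):

  H_0: rank C_0 − rank ∂_1 = 8 − 7 = 1, and the invariant factors of ∂_1 are all 1, so H_0 ≅ Z.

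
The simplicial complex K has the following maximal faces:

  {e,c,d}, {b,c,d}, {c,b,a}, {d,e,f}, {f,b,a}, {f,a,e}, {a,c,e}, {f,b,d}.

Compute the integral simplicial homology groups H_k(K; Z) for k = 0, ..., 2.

K has 6 vertices, 12 edges, 8 triangles.
rank ∂_0 = 0, rank ∂_1 = 5 ⇒ b_0 = 6 − 0 − 5 = 1; all invariant factors of ∂_1 are 1 so no torsion. So H_0 = Z.
rank ∂_1 = 5, rank ∂_2 = 7 ⇒ b_1 = 12 − 5 − 7 = 0; all invariant factors of ∂_2 are 1 so no torsion. So H_1 = 0.
rank ∂_2 = 7, rank ∂_3 = 0 ⇒ b_2 = 8 − 7 − 0 = 1. So H_2 = Z.

H_0 ≅ Z,  H_1 = 0,  H_2 ≅ Z.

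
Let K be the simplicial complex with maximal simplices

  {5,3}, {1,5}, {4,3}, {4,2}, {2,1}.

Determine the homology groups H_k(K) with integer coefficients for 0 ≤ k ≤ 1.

K has 5 vertices, 5 edges.
rank ∂_0 = 0, rank ∂_1 = 4 ⇒ b_0 = 5 − 0 − 4 = 1; all invariant factors of ∂_1 are 1 so no torsion. So H_0 ≅ Z.
rank ∂_1 = 4, rank ∂_2 = 0 ⇒ b_1 = 5 − 4 − 0 = 1. So H_1 ≅ Z.

H_0 ≅ Z,  H_1 ≅ Z.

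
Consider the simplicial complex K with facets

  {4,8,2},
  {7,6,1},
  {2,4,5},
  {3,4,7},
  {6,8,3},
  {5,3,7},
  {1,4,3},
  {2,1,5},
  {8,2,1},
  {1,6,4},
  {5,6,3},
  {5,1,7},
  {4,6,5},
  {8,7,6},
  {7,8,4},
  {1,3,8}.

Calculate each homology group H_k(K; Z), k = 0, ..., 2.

H_0 ≅ Z,  H_1 ≅ Z^2,  H_2 ≅ Z.

Fix the vertex order 1 < 2 < 3 < 4 < 5 < 6 < 7 < 8 and write every simplex with vertices in increasing order. Then dim K = 2 and the simplices of K are:

  0-simplices (8): [1], [2], [3], [4], [5], [6], [7], [8]
  1-simplices (24): (24 of them)
  2-simplices (16): [1,2,5], [1,2,8], [1,3,4], [1,3,8], [1,4,6], [1,5,7], [1,6,7], [2,4,5], [2,4,8], [3,4,7], [3,5,6], [3,5,7], [3,6,8], [4,5,6], [4,7,8], [6,7,8]

so the chain groups are C_0 ≅ Z^8, C_1 ≅ Z^24, C_2 ≅ Z^16.

Boundary ∂_1: C_1 → C_0 maps an edge to its endpoints' difference, ∂[p,q] = q − p. For instance
  ∂[7,8] = [8] − [7].
The resulting 8×24 matrix has rank 7, and its Smith normal form has invariant factors (1,1,1,1,1,1,1).

∂_2: C_2 → C_1 acts by ∂[p,q,r] = [q,r] − [p,r] + [p,q]. For instance
  ∂[2,4,8] = [4,8] − [2,8] + [2,4],
  ∂[2,4,5] = [4,5] − [2,5] + [2,4].
This gives a 24×16 integer matrix of rank 15; reducing to Smith normal form yields diagonal entries (1,1,1,1,1,1,1,1,1,1,1,1,1,1,1).

Now H_k = ker ∂_k / im ∂_{k+1}, so:

  H_0: rank C_0 − rank ∂_1 = 8 − 7 = 1, and the invariant factors of ∂_1 are all 1, so H_0 ≅ Z.
  H_1: rank ker ∂_1 − rank ∂_2 = (24 − 7) − 15 = 2, and the invariant factors of ∂_2 are all 1, so H_1 ≅ Z^2.
  H_2: rank ker ∂_2 − rank ∂_3 = (16 − 15) − 0 = 1, and there is no ∂_3, so H_2 ≅ Z.

As a check, the Euler characteristic is 8 − 24 + 16 = 0, which agrees with 1 − 2 + 1 = 0.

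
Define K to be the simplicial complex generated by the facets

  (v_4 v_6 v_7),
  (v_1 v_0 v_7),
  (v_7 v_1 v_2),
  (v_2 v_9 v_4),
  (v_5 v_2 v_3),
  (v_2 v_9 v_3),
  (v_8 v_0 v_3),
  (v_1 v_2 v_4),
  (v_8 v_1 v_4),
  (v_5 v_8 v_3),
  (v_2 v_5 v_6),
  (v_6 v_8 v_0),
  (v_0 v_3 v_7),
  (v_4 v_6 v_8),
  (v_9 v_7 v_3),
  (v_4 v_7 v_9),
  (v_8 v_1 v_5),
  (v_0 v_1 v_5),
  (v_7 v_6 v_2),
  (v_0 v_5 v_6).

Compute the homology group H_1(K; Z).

H_1 ≅ Z × Z/2.

We work with the vertex ordering v_0 < v_1 < v_2 < v_3 < v_4 < v_5 < v_6 < v_7 < v_8 < v_9. The simplices of K, each written with vertices in increasing order, are:

  0-simplices (10): [v_0], [v_1], [v_2], [v_3], [v_4], [v_5], [v_6], [v_7], [v_8], [v_9]
  1-simplices (30): (30 of them)
  2-simplices (20): (20 of them)

Hence C_0 ≅ Z^10, C_1 ≅ Z^30, C_2 ≅ Z^20.

The boundary map ∂_1: C_1 → C_0 maps an edge to its endpoints' difference, ∂[p,q] = q − p. For instance
  ∂[v_4,v_9] = [v_9] − [v_4].
The resulting 10×30 matrix has rank 9, and its Smith normal form has invariant factors (1,1,1,1,1,1,1,1,1).

∂_2: C_2 → C_1 sends each 2-simplex [p,q,r] to [q,r] − [p,r] + [p,q]. For instance
  ∂[v_1,v_2,v_7] = [v_2,v_7] − [v_1,v_7] + [v_1,v_2],
  ∂[v_0,v_1,v_5] = [v_1,v_5] − [v_0,v_5] + [v_0,v_1].
This gives a 30×20 integer matrix of rank 20; reducing to Smith normal form yields diagonal entries (1,1,1,1,1,1,1,1,1,1,1,1,1,1,1,1,1,1,1,2).

From H_k ≅ ker(∂_k) / im(∂_{k+1}) we obtain:

  H_1: rank ker ∂_1 − rank ∂_2 = (30 − 9) − 20 = 1, and ∂_2 has invariant factor 2 > 1, so H_1 ≅ Z × Z/2.

(K is a triangulation of the Klein bottle.)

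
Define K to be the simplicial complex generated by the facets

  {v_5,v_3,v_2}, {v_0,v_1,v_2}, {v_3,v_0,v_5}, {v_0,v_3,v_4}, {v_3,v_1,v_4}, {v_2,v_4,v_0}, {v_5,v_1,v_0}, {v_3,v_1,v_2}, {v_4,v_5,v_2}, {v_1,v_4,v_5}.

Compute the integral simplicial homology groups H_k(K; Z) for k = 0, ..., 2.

We work with the vertex ordering v_0 < v_1 < v_2 < v_3 < v_4 < v_5. The simplices of K, each written with vertices in increasing order, are:

  0-simplices (6): [v_0], [v_1], [v_2], [v_3], [v_4], [v_5]
  1-simplices (15): (15 of them)
  2-simplices (10): [v_0,v_1,v_2], [v_0,v_1,v_5], [v_0,v_2,v_4], [v_0,v_3,v_4], [v_0,v_3,v_5], [v_1,v_2,v_3], [v_1,v_3,v_4], [v_1,v_4,v_5], [v_2,v_3,v_5], [v_2,v_4,v_5]

Hence C_0 ≅ Z^6, C_1 ≅ Z^15, C_2 ≅ Z^10.

Boundary ∂_1: C_1 → C_0 sends each edge [p,q] (with p < q) to q − p.
As a 6×15 matrix over Z this has rank 5, with invariant factors (1,1,1,1,1).

∂_2: C_2 → C_1 acts by ∂[p,q,r] = [q,r] − [p,r] + [p,q]. For instance
  ∂[v_2,v_4,v_5] = [v_4,v_5] − [v_2,v_5] + [v_2,v_4],
  ∂[v_1,v_4,v_5] = [v_4,v_5] − [v_1,v_5] + [v_1,v_4].
The resulting 15×10 matrix has rank 10, and its Smith normal form has invariant factors (1,1,1,1,1,1,1,1,1,2).

From H_k ≅ ker(∂_k) / im(∂_{k+1}) we obtain:

  H_0: rank C_0 − rank ∂_1 = 6 − 5 = 1, and the invariant factors of ∂_1 are all 1, so H_0 = Z.
  H_1: rank ker ∂_1 − rank ∂_2 = (15 − 5) − 10 = 0, and ∂_2 has invariant factor 2 > 1, so H_1 = Z/2Z.
  H_2: rank ker ∂_2 − rank ∂_3 = (10 − 10) − 0 = 0, and there is no ∂_3, so H_2 = 0.

As a check, the Euler characteristic is 6 − 15 + 10 = 1, which agrees with 1 − 0 + 0 = 1.

H_0 = Z,  H_1 = Z/2Z,  H_2 = 0.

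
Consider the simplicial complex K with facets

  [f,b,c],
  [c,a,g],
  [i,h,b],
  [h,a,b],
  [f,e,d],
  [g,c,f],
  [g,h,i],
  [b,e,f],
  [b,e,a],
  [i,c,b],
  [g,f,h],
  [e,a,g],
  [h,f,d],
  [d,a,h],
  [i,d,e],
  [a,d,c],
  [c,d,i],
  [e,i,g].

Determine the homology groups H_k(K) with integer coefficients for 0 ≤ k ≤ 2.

We work with the vertex ordering a < b < c < d < e < f < g < h < i. The simplices of K, each written with vertices in increasing order, are:

  0-simplices (9): a, b, c, d, e, f, g, h, i
  1-simplices (27): ab, ac, ad, ae, ag, ah, bc, be, bf, bh, bi, cd, cf, cg, ci, de, df, dh, di, ef, eg, ei, fg, fh, gh, gi, hi
  2-simplices (18): abe, abh, acd, acg, adh, aeg, bcf, bci, bef, bhi, cdi, cfg, def, dei, dfh, egi, fgh, ghi

so the chain groups are C_0 ≅ Z^9, C_1 ≅ Z^27, C_2 ≅ Z^18.

∂_1: C_1 → C_0 maps an edge to its endpoints' difference, ∂[p,q] = q − p.
This gives a 9×27 integer matrix of rank 8; reducing to Smith normal form yields diagonal entries (1,1,1,1,1,1,1,1).

The boundary map ∂_2: C_2 → C_1 maps a triangle to the signed sum of its edges. For instance
  ∂fgh = gh − fh + fg,
  ∂egi = gi − ei + eg.
The resulting 27×18 matrix has rank 17, and its Smith normal form has invariant factors (1,1,1,1,1,1,1,1,1,1,1,1,1,1,1,1,1).

Computing H_k = (kernel of ∂_k) / (image of ∂_{k+1}):

  H_0: rank C_0 − rank ∂_1 = 9 − 8 = 1, and the invariant factors of ∂_1 are all 1, so H_0 ≅ Z.
  H_1: rank ker ∂_1 − rank ∂_2 = (27 − 8) − 17 = 2, and the invariant factors of ∂_2 are all 1, so H_1 ≅ Z^2.
  H_2: rank ker ∂_2 − rank ∂_3 = (18 − 17) − 0 = 1, and there is no ∂_3, so H_2 ≅ Z.

As a check, the Euler characteristic is 9 − 27 + 18 = 0, which agrees with 1 − 2 + 1 = 0.

H_0 ≅ Z,  H_1 ≅ Z^2,  H_2 ≅ Z.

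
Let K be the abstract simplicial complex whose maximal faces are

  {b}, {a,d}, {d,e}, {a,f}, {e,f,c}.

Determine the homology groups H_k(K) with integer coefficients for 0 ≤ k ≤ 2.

H_0 ≅ Z^2,  H_1 ≅ Z,  H_2 = 0.

We work with the vertex ordering a < b < c < d < e < f. The simplices of K, each written with vertices in increasing order, are:

  0-simplices (6): a, b, c, d, e, f
  1-simplices (6): ad, af, ce, cf, de, ef
  2-simplices (1): cef

giving chain groups C_0 ≅ Z^6, C_1 ≅ Z^6, C_2 ≅ Z^1.

∂_1: C_1 → C_0 maps an edge to its endpoints' difference, ∂[p,q] = q − p.
This gives a 6×6 integer matrix of rank 4; reducing to Smith normal form yields diagonal entries (1,1,1,1).

∂_2: C_2 → C_1 acts by ∂[p,q,r] = [q,r] − [p,r] + [p,q]. For instance
  ∂cef = ef − cf + ce.
The resulting 6×1 matrix has rank 1, and its Smith normal form has invariant factors (1).

Computing H_k = (kernel of ∂_k) / (image of ∂_{k+1}):

  H_0: rank C_0 − rank ∂_1 = 6 − 4 = 2, and the invariant factors of ∂_1 are all 1, so H_0 ≅ Z^2.
  H_1: rank ker ∂_1 − rank ∂_2 = (6 − 4) − 1 = 1, and the invariant factors of ∂_2 are all 1, so H_1 ≅ Z.
  H_2: rank ker ∂_2 − rank ∂_3 = (1 − 1) − 0 = 0, and there is no ∂_3, so H_2 ≅ 0.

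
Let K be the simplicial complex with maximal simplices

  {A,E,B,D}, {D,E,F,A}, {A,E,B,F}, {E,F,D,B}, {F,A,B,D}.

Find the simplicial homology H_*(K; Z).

Take the total order A < B < D < E < F on the vertex set. Then K (dimension 3) consists of the simplices:

  0-simplices (5): A, B, D, E, F
  1-simplices (10): AB, AD, AE, AF, BD, BE, BF, DE, DF, EF
  2-simplices (10): ABD, ABE, ABF, ADE, ADF, AEF, BDE, BDF, BEF, DEF
  3-simplices (5): ABDE, ABDF, ABEF, ADEF, BDEF

so the chain groups are C_0 ≅ Z^5, C_1 ≅ Z^10, C_2 ≅ Z^10, C_3 ≅ Z^5.

∂_1: C_1 → C_0 is given by ∂[p,q] = [q] − [p].
This gives a 5×10 integer matrix of rank 4; reducing to Smith normal form yields diagonal entries (1,1,1,1).

The boundary map ∂_2: C_2 → C_1 maps a triangle to the signed sum of its edges. For instance
  ∂ADE = DE − AE + AD,
  ∂AEF = EF − AF + AE.
This gives a 10×10 integer matrix of rank 6; reducing to Smith normal form yields diagonal entries (1,1,1,1,1,1).

∂_3: C_3 → C_2 sends each 3-simplex σ to the alternating sum Σ_i (−1)^i (σ with its i-th vertex removed). For instance
  ∂ADEF = DEF − AEF + ADF − ADE,
  ∂ABDE = BDE − ADE + ABE − ABD.
The resulting 10×5 matrix has rank 4, and its Smith normal form has invariant factors (1,1,1,1).

From H_k ≅ ker(∂_k) / im(∂_{k+1}) we obtain:

  H_0: rank C_0 − rank ∂_1 = 5 − 4 = 1, and the invariant factors of ∂_1 are all 1, so H_0 = Z.
  H_1: rank ker ∂_1 − rank ∂_2 = (10 − 4) − 6 = 0, and the invariant factors of ∂_2 are all 1, so H_1 = 0.
  H_2: rank ker ∂_2 − rank ∂_3 = (10 − 6) − 4 = 0, and the invariant factors of ∂_3 are all 1, so H_2 = 0.
  H_3: rank ker ∂_3 − rank ∂_4 = (5 − 4) − 0 = 1, and there is no ∂_4, so H_3 = Z.

H_0 ≅ Z,  H_1 = 0,  H_2 = 0,  H_3 ≅ Z.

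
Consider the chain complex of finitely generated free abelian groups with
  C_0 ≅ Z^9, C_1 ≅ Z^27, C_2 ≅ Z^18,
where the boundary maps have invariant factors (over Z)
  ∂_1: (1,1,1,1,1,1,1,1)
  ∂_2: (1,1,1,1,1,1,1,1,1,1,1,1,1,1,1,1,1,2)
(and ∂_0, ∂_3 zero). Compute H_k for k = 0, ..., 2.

H_0: b_0 = 9 − 0 − 8 = 1; torsion from ∂_1 factors > 1: none. So H_0 ≅ Z.
H_1: b_1 = 27 − 8 − 18 = 1; torsion from ∂_2 factors > 1: [2]. So H_1 ≅ Z ⊕ Z_2.
H_2: b_2 = 18 − 18 − 0 = 0; torsion from ∂_3 factors > 1: none. So H_2 ≅ 0.

H_0 ≅ Z,  H_1 ≅ Z ⊕ Z_2,  H_2 = 0.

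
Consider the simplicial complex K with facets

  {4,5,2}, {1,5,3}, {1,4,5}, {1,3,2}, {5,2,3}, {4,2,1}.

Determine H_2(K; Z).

H_2 ≅ Z.

Fix the vertex order 1 < 2 < 3 < 4 < 5 and write every simplex with vertices in increasing order. Then dim K = 2 and the simplices of K are:

  0-simplices (5): [1], [2], [3], [4], [5]
  1-simplices (9): [1,2], [1,3], [1,4], [1,5], [2,3], [2,4], [2,5], [3,5], [4,5]
  2-simplices (6): [1,2,3], [1,2,4], [1,3,5], [1,4,5], [2,3,5], [2,4,5]

giving chain groups C_0 ≅ Z^5, C_1 ≅ Z^9, C_2 ≅ Z^6.

Boundary ∂_1: C_1 → C_0 sends each edge [p,q] (with p < q) to q − p. For instance
  ∂[2,3] = [3] − [2].
The resulting 5×9 matrix has rank 4, and its Smith normal form has invariant factors (1,1,1,1).

The boundary map ∂_2: C_2 → C_1 acts by ∂[p,q,r] = [q,r] − [p,r] + [p,q]. For instance
  ∂[1,2,3] = [2,3] − [1,3] + [1,2],
  ∂[1,3,5] = [3,5] − [1,5] + [1,3].
As a 9×6 matrix over Z this has rank 5, with invariant factors (1,1,1,1,1).

Now H_k = ker ∂_k / im ∂_{k+1}, so:

  H_2: rank ker ∂_2 − rank ∂_3 = (6 − 5) − 0 = 1, and there is no ∂_3, so H_2 ≅ Z.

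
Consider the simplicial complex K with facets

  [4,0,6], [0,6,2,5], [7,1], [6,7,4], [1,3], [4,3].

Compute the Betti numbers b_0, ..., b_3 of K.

b_0 = 1, b_1 = 1, b_2 = 0, b_3 = 0.

K has 8 vertices, 13 edges, 6 triangles, 1 3-simplex.
rank ∂_0 = 0, rank ∂_1 = 7 ⇒ b_0 = 8 − 0 − 7 = 1; all invariant factors of ∂_1 are 1 so no torsion. So H_0 = Z.
rank ∂_1 = 7, rank ∂_2 = 5 ⇒ b_1 = 13 − 7 − 5 = 1; all invariant factors of ∂_2 are 1 so no torsion. So H_1 = Z.
rank ∂_2 = 5, rank ∂_3 = 1 ⇒ b_2 = 6 − 5 − 1 = 0; all invariant factors of ∂_3 are 1 so no torsion. So H_2 = 0.
rank ∂_3 = 1, rank ∂_4 = 0 ⇒ b_3 = 1 − 1 − 0 = 0. So H_3 = 0.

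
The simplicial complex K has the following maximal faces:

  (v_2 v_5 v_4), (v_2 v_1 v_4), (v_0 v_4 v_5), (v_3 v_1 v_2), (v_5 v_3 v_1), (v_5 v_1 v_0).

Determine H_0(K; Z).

We work with the vertex ordering v_0 < v_1 < v_2 < v_3 < v_4 < v_5. The simplices of K, each written with vertices in increasing order, are:

  0-simplices (6): [v_0], [v_1], [v_2], [v_3], [v_4], [v_5]
  1-simplices (12): [v_0,v_1], [v_0,v_4], [v_0,v_5], [v_1,v_2], [v_1,v_3], [v_1,v_4], [v_1,v_5], [v_2,v_3], [v_2,v_4], [v_2,v_5], [v_3,v_5], [v_4,v_5]
  2-simplices (6): [v_0,v_1,v_5], [v_0,v_4,v_5], [v_1,v_2,v_3], [v_1,v_2,v_4], [v_1,v_3,v_5], [v_2,v_4,v_5]

so the chain groups are C_0 ≅ Z^6, C_1 ≅ Z^12, C_2 ≅ Z^6.

Boundary ∂_1: C_1 → C_0 sends each edge [p,q] (with p < q) to q − p. For instance
  ∂[v_2,v_4] = [v_4] − [v_2].
As a 6×12 matrix over Z this has rank 5, with invariant factors (1,1,1,1,1).

∂_2: C_2 → C_1 sends each 2-simplex [p,q,r] to [q,r] − [p,r] + [p,q]. For instance
  ∂[v_1,v_3,v_5] = [v_3,v_5] − [v_1,v_5] + [v_1,v_3],
  ∂[v_2,v_4,v_5] = [v_4,v_5] − [v_2,v_5] + [v_2,v_4].
The resulting 12×6 matrix has rank 6, and its Smith normal form has invariant factors (1,1,1,1,1,1).

Now H_k = ker ∂_k / im ∂_{k+1}, so:

  H_0: rank C_0 − rank ∂_1 = 6 − 5 = 1, and the invariant factors of ∂_1 are all 1, so H_0 = Z.

H_0 = Z.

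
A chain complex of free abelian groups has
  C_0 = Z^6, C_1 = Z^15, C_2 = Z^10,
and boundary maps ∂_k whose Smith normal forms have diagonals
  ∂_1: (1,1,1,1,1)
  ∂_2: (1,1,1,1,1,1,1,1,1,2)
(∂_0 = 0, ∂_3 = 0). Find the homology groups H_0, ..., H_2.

H_0: b_0 = 6 − 0 − 5 = 1; torsion from ∂_1 factors > 1: none. So H_0 = Z.
H_1: b_1 = 15 − 5 − 10 = 0; torsion from ∂_2 factors > 1: [2]. So H_1 = Z/2.
H_2: b_2 = 10 − 10 − 0 = 0; torsion from ∂_3 factors > 1: none. So H_2 = 0.

H_0 = Z,  H_1 = Z/2,  H_2 = 0.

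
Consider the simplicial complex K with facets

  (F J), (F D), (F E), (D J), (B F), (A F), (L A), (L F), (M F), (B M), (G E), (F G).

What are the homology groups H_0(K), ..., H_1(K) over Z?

H_0 = Z,  H_1 = Z^4.

We work with the vertex ordering A < B < D < E < F < G < J < L < M. The simplices of K, each written with vertices in increasing order, are:

  0-simplices (9): A, B, D, E, F, G, J, L, M
  1-simplices (12): AF, AL, BF, BM, DF, DJ, EF, EG, FG, FJ, FL, FM

Hence C_0 ≅ Z^9, C_1 ≅ Z^12.

Boundary ∂_1: C_1 → C_0 maps an edge to its endpoints' difference, ∂[p,q] = q − p.
As a 9×12 matrix over Z this has rank 8, with invariant factors (1,1,1,1,1,1,1,1).

Computing H_k = (kernel of ∂_k) / (image of ∂_{k+1}):

  H_0: rank C_0 − rank ∂_1 = 9 − 8 = 1, and the invariant factors of ∂_1 are all 1, so H_0 ≅ Z.
  H_1: rank ker ∂_1 − rank ∂_2 = (12 − 8) − 0 = 4, and there is no ∂_2, so H_1 ≅ Z^4.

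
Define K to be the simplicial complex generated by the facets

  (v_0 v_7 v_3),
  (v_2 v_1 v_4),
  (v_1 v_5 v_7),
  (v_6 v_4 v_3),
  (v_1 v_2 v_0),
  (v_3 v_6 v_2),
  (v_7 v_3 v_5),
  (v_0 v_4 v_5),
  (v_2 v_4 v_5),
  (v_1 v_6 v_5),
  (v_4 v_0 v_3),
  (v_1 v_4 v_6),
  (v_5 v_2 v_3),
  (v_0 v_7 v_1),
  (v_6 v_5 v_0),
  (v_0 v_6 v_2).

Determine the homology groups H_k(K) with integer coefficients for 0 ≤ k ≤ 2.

H_0 ≅ Z,  H_1 ≅ Z^2,  H_2 ≅ Z.

Take the total order v_0 < v_1 < v_2 < v_3 < v_4 < v_5 < v_6 < v_7 on the vertex set. Then K (dimension 2) consists of the simplices:

  0-simplices (8): [v_0], [v_1], [v_2], [v_3], [v_4], [v_5], [v_6], [v_7]
  1-simplices (24): (24 of them)
  2-simplices (16): (16 of them)

giving chain groups C_0 ≅ Z^8, C_1 ≅ Z^24, C_2 ≅ Z^16.

∂_1: C_1 → C_0 maps an edge to its endpoints' difference, ∂[p,q] = q − p.
The 8×24 boundary matrix has rank 7 and Smith normal form diag(1,1,1,1,1,1,1).

The boundary map ∂_2: C_2 → C_1 maps a triangle to the signed sum of its edges. For instance
  ∂[v_2,v_3,v_5] = [v_3,v_5] − [v_2,v_5] + [v_2,v_3],
  ∂[v_2,v_3,v_6] = [v_3,v_6] − [v_2,v_6] + [v_2,v_3].
The 24×16 boundary matrix has rank 15 and Smith normal form diag(1,1,1,1,1,1,1,1,1,1,1,1,1,1,1).

From H_k ≅ ker(∂_k) / im(∂_{k+1}) we obtain:

  H_0: rank C_0 − rank ∂_1 = 8 − 7 = 1, and the invariant factors of ∂_1 are all 1, so H_0 = Z.
  H_1: rank ker ∂_1 − rank ∂_2 = (24 − 7) − 15 = 2, and the invariant factors of ∂_2 are all 1, so H_1 = Z^2.
  H_2: rank ker ∂_2 − rank ∂_3 = (16 − 15) − 0 = 1, and there is no ∂_3, so H_2 = Z.

As a check, the Euler characteristic is 8 − 24 + 16 = 0, which agrees with 1 − 2 + 1 = 0.
(K is a triangulation of the torus T^2.)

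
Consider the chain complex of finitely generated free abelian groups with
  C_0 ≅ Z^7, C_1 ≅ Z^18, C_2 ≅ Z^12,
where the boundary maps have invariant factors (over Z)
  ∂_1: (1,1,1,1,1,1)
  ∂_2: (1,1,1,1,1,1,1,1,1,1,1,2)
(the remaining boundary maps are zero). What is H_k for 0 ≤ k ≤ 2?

H_0 ≅ Z,  H_1 ≅ Z_2,  H_2 = 0.

H_0: b_0 = 7 − 0 − 6 = 1; torsion from ∂_1 factors > 1: none. So H_0 ≅ Z.
H_1: b_1 = 18 − 6 − 12 = 0; torsion from ∂_2 factors > 1: [2]. So H_1 ≅ Z_2.
H_2: b_2 = 12 − 12 − 0 = 0; torsion from ∂_3 factors > 1: none. So H_2 ≅ 0.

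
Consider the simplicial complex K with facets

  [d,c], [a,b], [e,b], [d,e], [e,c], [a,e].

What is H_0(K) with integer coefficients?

H_0 ≅ Z.

K has 5 vertices, 6 edges.
rank ∂_0 = 0, rank ∂_1 = 4 ⇒ b_0 = 5 − 0 − 4 = 1; all invariant factors of ∂_1 are 1 so no torsion. So H_0 = Z.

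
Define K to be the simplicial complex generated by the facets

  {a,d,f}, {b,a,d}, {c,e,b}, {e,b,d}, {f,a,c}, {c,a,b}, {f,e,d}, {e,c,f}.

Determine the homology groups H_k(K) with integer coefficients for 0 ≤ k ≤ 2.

H_0 ≅ Z,  H_1 = 0,  H_2 ≅ Z.

Order the vertices as a < b < c < d < e < f. Listing each simplex with vertices in this order, K has dimension 2 with simplices:

  0-simplices (6): a, b, c, d, e, f
  1-simplices (12): ab, ac, ad, af, bc, bd, be, ce, cf, de, df, ef
  2-simplices (8): abc, abd, acf, adf, bce, bde, cef, def

giving chain groups C_0 ≅ Z^6, C_1 ≅ Z^12, C_2 ≅ Z^8.

The boundary map ∂_1: C_1 → C_0 is given by ∂[p,q] = [q] − [p].
The resulting 6×12 matrix has rank 5, and its Smith normal form has invariant factors (1,1,1,1,1).

Boundary ∂_2: C_2 → C_1 sends each 2-simplex [p,q,r] to [q,r] − [p,r] + [p,q]. For instance
  ∂acf = cf − af + ac,
  ∂adf = df − af + ad.
The resulting 12×8 matrix has rank 7, and its Smith normal form has invariant factors (1,1,1,1,1,1,1).

Computing H_k = (kernel of ∂_k) / (image of ∂_{k+1}):

  H_0: rank C_0 − rank ∂_1 = 6 − 5 = 1, and the invariant factors of ∂_1 are all 1, so H_0 = Z.
  H_1: rank ker ∂_1 − rank ∂_2 = (12 − 5) − 7 = 0, and the invariant factors of ∂_2 are all 1, so H_1 = 0.
  H_2: rank ker ∂_2 − rank ∂_3 = (8 − 7) − 0 = 1, and there is no ∂_3, so H_2 = Z.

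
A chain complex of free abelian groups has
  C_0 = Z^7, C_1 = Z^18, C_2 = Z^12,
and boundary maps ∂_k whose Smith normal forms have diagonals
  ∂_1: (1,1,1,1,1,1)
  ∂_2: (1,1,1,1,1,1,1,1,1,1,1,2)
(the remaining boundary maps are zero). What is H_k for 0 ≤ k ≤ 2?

H_0 = Z,  H_1 = Z/2Z,  H_2 = 0.

H_0: b_0 = 7 − 0 − 6 = 1; torsion from ∂_1 factors > 1: none. So H_0 = Z.
H_1: b_1 = 18 − 6 − 12 = 0; torsion from ∂_2 factors > 1: [2]. So H_1 = Z/2Z.
H_2: b_2 = 12 − 12 − 0 = 0; torsion from ∂_3 factors > 1: none. So H_2 = 0.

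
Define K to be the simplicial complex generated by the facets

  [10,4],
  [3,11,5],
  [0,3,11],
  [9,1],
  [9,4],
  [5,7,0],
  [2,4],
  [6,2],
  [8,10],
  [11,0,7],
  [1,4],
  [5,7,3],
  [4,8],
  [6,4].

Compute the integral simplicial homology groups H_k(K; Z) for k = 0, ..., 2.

H_0 = Z^2,  H_1 = Z^4,  H_2 = 0.

Take the total order 0 < 1 < 2 < 3 < 4 < 5 < 6 < 7 < 8 < 9 < 10 < 11 on the vertex set. Then K (dimension 2) consists of the simplices:

  0-simplices (12): [0], [1], [2], [3], [4], [5], [6], [7], [8], [9], [10], [11]
  1-simplices (19): [0,3], [0,5], [0,7], [0,11], [1,4], [1,9], [2,4], [2,6], [3,5], [3,7], [3,11], [4,6], [4,8], [4,9], [4,10], [5,7], [5,11], [7,11], [8,10]
  2-simplices (5): [0,3,11], [0,5,7], [0,7,11], [3,5,7], [3,5,11]

Hence C_0 ≅ Z^12, C_1 ≅ Z^19, C_2 ≅ Z^5.

The boundary map ∂_1: C_1 → C_0 sends each edge [p,q] (with p < q) to q − p.
As a 12×19 matrix over Z this has rank 10, with invariant factors (1,1,1,1,1,1,1,1,1,1).

The boundary map ∂_2: C_2 → C_1 acts by ∂[p,q,r] = [q,r] − [p,r] + [p,q]. For instance
  ∂[3,5,11] = [5,11] − [3,11] + [3,5],
  ∂[0,5,7] = [5,7] − [0,7] + [0,5].
The resulting 19×5 matrix has rank 5, and its Smith normal form has invariant factors (1,1,1,1,1).

Now H_k = ker ∂_k / im ∂_{k+1}, so:

  H_0: rank C_0 − rank ∂_1 = 12 − 10 = 2, and the invariant factors of ∂_1 are all 1, so H_0 = Z^2.
  H_1: rank ker ∂_1 − rank ∂_2 = (19 − 10) − 5 = 4, and the invariant factors of ∂_2 are all 1, so H_1 = Z^4.
  H_2: rank ker ∂_2 − rank ∂_3 = (5 − 5) − 0 = 0, and there is no ∂_3, so H_2 = 0.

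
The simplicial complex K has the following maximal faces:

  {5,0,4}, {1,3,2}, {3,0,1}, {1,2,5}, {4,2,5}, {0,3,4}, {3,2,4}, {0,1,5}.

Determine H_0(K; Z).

H_0 ≅ Z.

Fix the vertex order 0 < 1 < 2 < 3 < 4 < 5 and write every simplex with vertices in increasing order. Then dim K = 2 and the simplices of K are:

  0-simplices (6): [0], [1], [2], [3], [4], [5]
  1-simplices (12): [0,1], [0,3], [0,4], [0,5], [1,2], [1,3], [1,5], [2,3], [2,4], [2,5], [3,4], [4,5]
  2-simplices (8): [0,1,3], [0,1,5], [0,3,4], [0,4,5], [1,2,3], [1,2,5], [2,3,4], [2,4,5]

giving chain groups C_0 ≅ Z^6, C_1 ≅ Z^12, C_2 ≅ Z^8.

∂_1: C_1 → C_0 is given by ∂[p,q] = [q] − [p]. For instance
  ∂[2,5] = [5] − [2].
The 6×12 boundary matrix has rank 5 and Smith normal form diag(1,1,1,1,1).

∂_2: C_2 → C_1 maps a triangle to the signed sum of its edges. For instance
  ∂[0,1,3] = [1,3] − [0,3] + [0,1],
  ∂[1,2,5] = [2,5] − [1,5] + [1,2].
The resulting 12×8 matrix has rank 7, and its Smith normal form has invariant factors (1,1,1,1,1,1,1).

Computing H_k = (kernel of ∂_k) / (image of ∂_{k+1}):

  H_0: rank C_0 − rank ∂_1 = 6 − 5 = 1, and the invariant factors of ∂_1 are all 1, so H_0 ≅ Z.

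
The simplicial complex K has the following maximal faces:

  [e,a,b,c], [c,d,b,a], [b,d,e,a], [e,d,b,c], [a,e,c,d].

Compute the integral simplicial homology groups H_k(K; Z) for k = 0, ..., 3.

H_0 = Z,  H_1 = 0,  H_2 = 0,  H_3 = Z.

Take the total order a < b < c < d < e on the vertex set. Then K (dimension 3) consists of the simplices:

  0-simplices (5): a, b, c, d, e
  1-simplices (10): ab, ac, ad, ae, bc, bd, be, cd, ce, de
  2-simplices (10): abc, abd, abe, acd, ace, ade, bcd, bce, bde, cde
  3-simplices (5): abcd, abce, abde, acde, bcde

so the chain groups are C_0 ≅ Z^5, C_1 ≅ Z^10, C_2 ≅ Z^10, C_3 ≅ Z^5.

The boundary map ∂_1: C_1 → C_0 maps an edge to its endpoints' difference, ∂[p,q] = q − p.
As a 5×10 matrix over Z this has rank 4, with invariant factors (1,1,1,1).

∂_2: C_2 → C_1 acts by ∂[p,q,r] = [q,r] − [p,r] + [p,q]. For instance
  ∂abd = bd − ad + ab,
  ∂bcd = cd − bd + bc.
The 10×10 boundary matrix has rank 6 and Smith normal form diag(1,1,1,1,1,1).

∂_3: C_3 → C_2 sends each 3-simplex σ to the alternating sum Σ_i (−1)^i (σ with its i-th vertex removed). For instance
  ∂acde = cde − ade + ace − acd,
  ∂abcd = bcd − acd + abd − abc.
This gives a 10×5 integer matrix of rank 4; reducing to Smith normal form yields diagonal entries (1,1,1,1).

From H_k ≅ ker(∂_k) / im(∂_{k+1}) we obtain:

  H_0: rank C_0 − rank ∂_1 = 5 − 4 = 1, and the invariant factors of ∂_1 are all 1, so H_0 ≅ Z.
  H_1: rank ker ∂_1 − rank ∂_2 = (10 − 4) − 6 = 0, and the invariant factors of ∂_2 are all 1, so H_1 ≅ 0.
  H_2: rank ker ∂_2 − rank ∂_3 = (10 − 6) − 4 = 0, and the invariant factors of ∂_3 are all 1, so H_2 ≅ 0.
  H_3: rank ker ∂_3 − rank ∂_4 = (5 − 4) − 0 = 1, and there is no ∂_4, so H_3 ≅ Z.

As a check, the Euler characteristic is 5 − 10 + 10 − 5 = 0, which agrees with 1 − 0 + 0 − 1 = 0.
(K is a triangulation of the 3-sphere S^3.)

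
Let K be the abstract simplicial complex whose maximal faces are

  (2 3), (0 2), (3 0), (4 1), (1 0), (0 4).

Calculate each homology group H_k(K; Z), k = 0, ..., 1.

H_0 = Z,  H_1 = Z^2.

Take the total order 0 < 1 < 2 < 3 < 4 on the vertex set. Then K (dimension 1) consists of the simplices:

  0-simplices (5): [0], [1], [2], [3], [4]
  1-simplices (6): [0,1], [0,2], [0,3], [0,4], [1,4], [2,3]

giving chain groups C_0 ≅ Z^5, C_1 ≅ Z^6.

Boundary ∂_1: C_1 → C_0 sends each edge [p,q] (with p < q) to q − p. For instance
  ∂[0,4] = [4] − [0].
As a 5×6 matrix over Z this has rank 4, with invariant factors (1,1,1,1).

Computing H_k = (kernel of ∂_k) / (image of ∂_{k+1}):

  H_0: rank C_0 − rank ∂_1 = 5 − 4 = 1, and the invariant factors of ∂_1 are all 1, so H_0 = Z.
  H_1: rank ker ∂_1 − rank ∂_2 = (6 − 4) − 0 = 2, and there is no ∂_2, so H_1 = Z^2.

As a check, the Euler characteristic is 5 − 6 = -1, which agrees with 1 − 2 = -1.
(K is a triangulation of a wedge of 2 circles.)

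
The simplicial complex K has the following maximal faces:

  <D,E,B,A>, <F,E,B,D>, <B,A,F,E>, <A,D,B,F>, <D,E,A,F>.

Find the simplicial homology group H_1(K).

Order the vertices as A < B < D < E < F. Listing each simplex with vertices in this order, K has dimension 3 with simplices:

  0-simplices (5): A, B, D, E, F
  1-simplices (10): AB, AD, AE, AF, BD, BE, BF, DE, DF, EF
  2-simplices (10): ABD, ABE, ABF, ADE, ADF, AEF, BDE, BDF, BEF, DEF
  3-simplices (5): ABDE, ABDF, ABEF, ADEF, BDEF

so the chain groups are C_0 ≅ Z^5, C_1 ≅ Z^10, C_2 ≅ Z^10, C_3 ≅ Z^5.

Boundary ∂_1: C_1 → C_0 sends each edge [p,q] (with p < q) to q − p. For instance
  ∂DE = E − D.
As a 5×10 matrix over Z this has rank 4, with invariant factors (1,1,1,1).

∂_2: C_2 → C_1 acts by ∂[p,q,r] = [q,r] − [p,r] + [p,q]. For instance
  ∂ABF = BF − AF + AB,
  ∂ADE = DE − AE + AD.
As a 10×10 matrix over Z this has rank 6, with invariant factors (1,1,1,1,1,1).

The boundary map ∂_3: C_3 → C_2 sends each 3-simplex σ to the alternating sum Σ_i (−1)^i (σ with its i-th vertex removed). For instance
  ∂ABEF = BEF − AEF + ABF − ABE,
  ∂ADEF = DEF − AEF + ADF − ADE.
As a 10×5 matrix over Z this has rank 4, with invariant factors (1,1,1,1).

From H_k ≅ ker(∂_k) / im(∂_{k+1}) we obtain:

  H_1: rank ker ∂_1 − rank ∂_2 = (10 − 4) − 6 = 0, and the invariant factors of ∂_2 are all 1, so H_1 = 0.

H_1 = 0.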